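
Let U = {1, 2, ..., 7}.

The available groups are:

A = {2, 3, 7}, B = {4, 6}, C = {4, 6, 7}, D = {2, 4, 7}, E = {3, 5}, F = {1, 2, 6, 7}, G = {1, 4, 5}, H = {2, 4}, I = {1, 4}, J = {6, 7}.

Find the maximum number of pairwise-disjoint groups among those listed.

3

E, I, J are pairwise disjoint (E={3,5}; I={1,4}; J={6,7}).
Every remaining group overlaps one of these, and no 4 of the listed groups are pairwise disjoint, so 3 is the maximum.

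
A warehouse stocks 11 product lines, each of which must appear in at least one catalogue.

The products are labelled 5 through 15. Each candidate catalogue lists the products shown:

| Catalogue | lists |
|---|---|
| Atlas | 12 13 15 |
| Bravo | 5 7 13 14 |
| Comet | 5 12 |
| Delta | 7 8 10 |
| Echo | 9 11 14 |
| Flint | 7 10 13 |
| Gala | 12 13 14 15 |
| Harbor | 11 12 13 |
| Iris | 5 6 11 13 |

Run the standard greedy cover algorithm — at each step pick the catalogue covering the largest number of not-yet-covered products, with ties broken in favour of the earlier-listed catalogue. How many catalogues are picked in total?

5

Greedy: pick Bravo (covers 4 new) → pick Atlas (covers 2 new) → pick Delta (covers 2 new) → pick Echo (covers 2 new) → pick Iris (covers 1 new). Total picks: 5.
(The true minimum cover uses only 4 catalogues, so greedy is not optimal here.)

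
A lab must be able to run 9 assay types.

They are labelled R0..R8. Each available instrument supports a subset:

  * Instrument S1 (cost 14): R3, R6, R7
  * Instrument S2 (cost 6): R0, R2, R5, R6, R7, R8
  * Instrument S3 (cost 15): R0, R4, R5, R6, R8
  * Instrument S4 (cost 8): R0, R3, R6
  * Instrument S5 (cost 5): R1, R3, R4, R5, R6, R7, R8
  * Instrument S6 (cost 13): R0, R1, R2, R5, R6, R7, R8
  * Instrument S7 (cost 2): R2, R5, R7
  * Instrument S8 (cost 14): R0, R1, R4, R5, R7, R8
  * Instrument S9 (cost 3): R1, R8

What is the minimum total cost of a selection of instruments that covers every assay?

11

S2, S5 together cover every assay (S2 ∪ S5 = {R0, R1, R2, R3, R4, R5, R6, R7, R8}); total cost 6 + 5 = 11.
The greedy pick S7, S5, S2 costs 13; no covering selection beats 11.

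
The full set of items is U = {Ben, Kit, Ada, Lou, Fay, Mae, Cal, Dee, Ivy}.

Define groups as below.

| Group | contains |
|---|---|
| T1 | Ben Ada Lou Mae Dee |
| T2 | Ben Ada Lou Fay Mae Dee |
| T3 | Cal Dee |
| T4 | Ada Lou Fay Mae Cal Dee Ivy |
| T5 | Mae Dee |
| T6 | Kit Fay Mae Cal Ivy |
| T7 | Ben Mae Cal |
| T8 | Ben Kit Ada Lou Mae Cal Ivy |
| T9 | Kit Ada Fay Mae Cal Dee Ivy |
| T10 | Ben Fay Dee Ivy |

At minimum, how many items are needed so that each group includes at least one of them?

2

H = {Cal, Dee} meets every group (each contains at least one member of H), and |H| = 2.
No single item lies in every group, so at least 2 are needed and 2 is optimal.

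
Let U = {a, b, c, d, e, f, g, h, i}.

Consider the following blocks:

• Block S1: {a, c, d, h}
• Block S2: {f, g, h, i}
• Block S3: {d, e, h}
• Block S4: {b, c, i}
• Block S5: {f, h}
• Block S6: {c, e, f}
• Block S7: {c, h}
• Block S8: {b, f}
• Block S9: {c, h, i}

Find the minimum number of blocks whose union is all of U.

4

S1, S2, S3, and S8 cover everything between them: the union {a, b, c, d, e, f, g, h, i} is all of U.
No 3 of the 9 blocks cover everything (all 84 combinations miss at least one element), so 4 is optimal.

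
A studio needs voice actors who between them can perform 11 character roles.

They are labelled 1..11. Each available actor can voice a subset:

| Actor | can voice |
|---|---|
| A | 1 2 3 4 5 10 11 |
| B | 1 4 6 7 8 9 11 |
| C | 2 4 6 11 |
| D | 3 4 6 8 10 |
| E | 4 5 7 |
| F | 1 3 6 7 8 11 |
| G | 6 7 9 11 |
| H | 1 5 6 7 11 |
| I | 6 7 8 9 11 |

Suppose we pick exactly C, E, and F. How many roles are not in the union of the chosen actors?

2

Union of C, E, F = {1, 2, 3, 4, 5, 6, 7, 8, 11}.
Not covered: 9, 10 — 2 roles.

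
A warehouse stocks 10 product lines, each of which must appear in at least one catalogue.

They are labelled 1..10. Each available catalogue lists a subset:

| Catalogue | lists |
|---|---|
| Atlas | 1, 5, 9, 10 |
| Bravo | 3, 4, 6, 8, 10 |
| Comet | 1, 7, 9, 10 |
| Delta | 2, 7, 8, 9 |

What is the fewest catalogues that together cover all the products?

3

Take {Atlas, Bravo, Delta}. Their union is {1, 2, 3, 4, 5, 6, 7, 8, 9, 10}, which is all 10 products.
Only Delta contains 2, so Delta is forced; the remaining 6 products need at least 2 more catalogues (each remaining catalogue adds at most 4) — so at least 3 catalogues are needed, and 3 is optimal.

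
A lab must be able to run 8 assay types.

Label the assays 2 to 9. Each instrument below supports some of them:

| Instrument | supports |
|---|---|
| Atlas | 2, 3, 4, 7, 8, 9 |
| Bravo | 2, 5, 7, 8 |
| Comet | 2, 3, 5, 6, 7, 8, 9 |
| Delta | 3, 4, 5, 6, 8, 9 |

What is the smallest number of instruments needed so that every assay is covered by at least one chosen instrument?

2

Take {Comet, Delta}. Their union is {2, 3, 4, 5, 6, 7, 8, 9}, which is all 8 assays.
No single instrument has all 8 assays (the largest, Comet, has 7), so 2 is optimal.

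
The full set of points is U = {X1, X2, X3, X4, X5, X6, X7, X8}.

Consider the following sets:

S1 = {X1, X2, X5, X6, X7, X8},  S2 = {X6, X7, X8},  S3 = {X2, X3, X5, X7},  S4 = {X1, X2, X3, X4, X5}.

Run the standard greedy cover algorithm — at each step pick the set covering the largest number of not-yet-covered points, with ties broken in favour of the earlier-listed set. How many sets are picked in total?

Greedy: pick S1 (covers 6 new) → pick S4 (covers 2 new). Total picks: 2.

2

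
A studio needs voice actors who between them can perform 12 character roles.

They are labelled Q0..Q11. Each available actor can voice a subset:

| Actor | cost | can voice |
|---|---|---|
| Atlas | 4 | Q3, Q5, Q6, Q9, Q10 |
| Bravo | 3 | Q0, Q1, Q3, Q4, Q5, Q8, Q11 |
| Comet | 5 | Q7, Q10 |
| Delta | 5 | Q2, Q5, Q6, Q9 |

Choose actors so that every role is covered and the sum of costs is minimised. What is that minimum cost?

Bravo, Comet, Delta together cover every role (Bravo ∪ Comet ∪ Delta = {Q0, Q1, Q2, Q3, Q4, Q5, Q6, Q7, Q8, Q9, Q10, Q11}); total cost 3 + 5 + 5 = 13.
The greedy pick Bravo, Atlas, Comet, Delta costs 17; no covering selection beats 13.

13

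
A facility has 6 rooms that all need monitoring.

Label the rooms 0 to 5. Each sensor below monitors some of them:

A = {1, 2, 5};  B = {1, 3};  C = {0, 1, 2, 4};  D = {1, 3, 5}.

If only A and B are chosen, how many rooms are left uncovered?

2

Union of A, B = {1, 2, 3, 5}.
Not covered: 0, 4 — 2 rooms.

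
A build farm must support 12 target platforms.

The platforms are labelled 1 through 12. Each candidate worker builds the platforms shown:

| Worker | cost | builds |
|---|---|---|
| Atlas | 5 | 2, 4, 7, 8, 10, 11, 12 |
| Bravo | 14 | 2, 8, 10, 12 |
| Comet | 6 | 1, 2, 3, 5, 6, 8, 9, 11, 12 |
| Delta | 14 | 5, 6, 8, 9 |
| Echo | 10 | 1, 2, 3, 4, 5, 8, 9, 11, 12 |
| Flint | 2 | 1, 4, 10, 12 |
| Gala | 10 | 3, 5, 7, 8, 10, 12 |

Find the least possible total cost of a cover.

11

Atlas, Comet together cover every platform (Atlas ∪ Comet = {1, 2, 3, 4, 5, 6, 7, 8, 9, 10, 11, 12}); total cost 5 + 6 = 11.
The greedy pick Flint, Comet, Atlas costs 13; no covering selection beats 11.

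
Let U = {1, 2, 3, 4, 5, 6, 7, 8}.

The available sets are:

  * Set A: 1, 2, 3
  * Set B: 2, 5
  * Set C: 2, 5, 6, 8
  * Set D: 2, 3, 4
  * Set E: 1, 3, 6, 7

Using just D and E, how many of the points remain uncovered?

Union of D, E = {1, 2, 3, 4, 6, 7}.
Not covered: 5, 8 — 2 points.

2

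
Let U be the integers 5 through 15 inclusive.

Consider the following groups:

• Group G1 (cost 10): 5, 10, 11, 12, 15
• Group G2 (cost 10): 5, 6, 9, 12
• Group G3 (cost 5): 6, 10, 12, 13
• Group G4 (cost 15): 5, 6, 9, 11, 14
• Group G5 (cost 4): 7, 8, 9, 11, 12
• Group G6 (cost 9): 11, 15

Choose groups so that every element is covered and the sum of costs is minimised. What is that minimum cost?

G3, G4, G5, G6 together cover every element (G3 ∪ G4 ∪ G5 ∪ G6 = {5, 6, 7, 8, 9, 10, 11, 12, 13, 14, 15}); total cost 5 + 15 + 4 + 9 = 33.
The greedy pick G5, G3, G1, G4 costs 34; no covering selection beats 33.

33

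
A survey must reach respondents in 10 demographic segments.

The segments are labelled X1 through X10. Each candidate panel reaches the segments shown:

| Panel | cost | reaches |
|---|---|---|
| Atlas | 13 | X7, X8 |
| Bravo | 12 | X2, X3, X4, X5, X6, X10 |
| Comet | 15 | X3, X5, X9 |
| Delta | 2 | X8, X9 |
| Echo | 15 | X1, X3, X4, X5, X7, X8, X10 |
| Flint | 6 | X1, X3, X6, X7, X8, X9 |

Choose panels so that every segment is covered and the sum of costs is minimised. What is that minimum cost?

Bravo, Flint together cover every segment (Bravo ∪ Flint = {X1, X2, X3, X4, X5, X6, X7, X8, X9, X10}); total cost 12 + 6 = 18.
The greedy pick Delta, Flint, Bravo costs 20; no covering selection beats 18.

18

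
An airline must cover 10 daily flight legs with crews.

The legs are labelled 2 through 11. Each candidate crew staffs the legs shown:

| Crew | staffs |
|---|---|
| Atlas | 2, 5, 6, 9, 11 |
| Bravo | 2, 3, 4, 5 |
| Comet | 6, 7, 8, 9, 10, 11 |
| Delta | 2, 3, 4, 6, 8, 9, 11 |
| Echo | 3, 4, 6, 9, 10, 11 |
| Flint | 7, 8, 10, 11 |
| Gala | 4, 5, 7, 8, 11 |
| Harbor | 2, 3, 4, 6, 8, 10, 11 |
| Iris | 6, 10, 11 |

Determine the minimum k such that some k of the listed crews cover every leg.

Bravo and Comet together: Bravo ∪ Comet = {2, 3, 4, 5, 6, 7, 8, 9, 10, 11} — every leg is covered.
No single crew has all 10 legs (the largest, Delta, has 7), so 2 is optimal.

2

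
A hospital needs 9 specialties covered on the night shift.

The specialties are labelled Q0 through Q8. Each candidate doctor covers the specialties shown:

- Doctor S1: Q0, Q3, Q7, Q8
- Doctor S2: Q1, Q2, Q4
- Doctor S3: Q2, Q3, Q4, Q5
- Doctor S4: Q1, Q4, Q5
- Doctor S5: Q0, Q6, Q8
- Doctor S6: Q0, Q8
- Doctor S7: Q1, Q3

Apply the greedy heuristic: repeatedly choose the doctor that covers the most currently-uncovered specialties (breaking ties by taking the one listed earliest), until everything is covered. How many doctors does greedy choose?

Greedy: pick S1 (covers 4 new) → pick S2 (covers 3 new) → pick S3 (covers 1 new) → pick S5 (covers 1 new). Total picks: 4.

4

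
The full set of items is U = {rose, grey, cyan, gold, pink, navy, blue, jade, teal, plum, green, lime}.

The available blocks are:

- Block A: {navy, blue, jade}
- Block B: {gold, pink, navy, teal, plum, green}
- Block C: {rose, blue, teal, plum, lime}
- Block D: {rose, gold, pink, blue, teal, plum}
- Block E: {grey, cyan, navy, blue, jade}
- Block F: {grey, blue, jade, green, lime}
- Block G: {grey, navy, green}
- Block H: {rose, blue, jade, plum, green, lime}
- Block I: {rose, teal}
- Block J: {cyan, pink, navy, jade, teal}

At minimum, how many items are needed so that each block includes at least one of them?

Take T = {rose, navy, lime}. Each listed block contains at least one of these, so T is a hitting set of size 3.
No choice of 2 items meets every block, so 3 is the minimum.

3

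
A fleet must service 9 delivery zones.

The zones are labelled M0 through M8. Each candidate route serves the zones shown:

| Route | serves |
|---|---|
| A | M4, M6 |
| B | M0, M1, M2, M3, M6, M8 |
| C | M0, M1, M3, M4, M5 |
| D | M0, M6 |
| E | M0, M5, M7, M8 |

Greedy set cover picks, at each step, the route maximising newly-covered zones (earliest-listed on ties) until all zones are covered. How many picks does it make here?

Greedy: pick B (covers 6 new) → pick C (covers 2 new) → pick E (covers 1 new). Total picks: 3.

3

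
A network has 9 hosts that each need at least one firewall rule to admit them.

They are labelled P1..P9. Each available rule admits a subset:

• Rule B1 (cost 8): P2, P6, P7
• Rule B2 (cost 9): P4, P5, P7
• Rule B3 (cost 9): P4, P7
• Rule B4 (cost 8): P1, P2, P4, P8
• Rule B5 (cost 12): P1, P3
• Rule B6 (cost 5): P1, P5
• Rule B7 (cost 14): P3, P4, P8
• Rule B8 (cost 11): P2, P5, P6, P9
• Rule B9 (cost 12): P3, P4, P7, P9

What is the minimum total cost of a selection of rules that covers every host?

31

B4, B8, B9 together cover every host (B4 ∪ B8 ∪ B9 = {P1, P2, P3, P4, P5, P6, P7, P8, P9}); total cost 8 + 11 + 12 = 31.
No covering selection has total cost below 31.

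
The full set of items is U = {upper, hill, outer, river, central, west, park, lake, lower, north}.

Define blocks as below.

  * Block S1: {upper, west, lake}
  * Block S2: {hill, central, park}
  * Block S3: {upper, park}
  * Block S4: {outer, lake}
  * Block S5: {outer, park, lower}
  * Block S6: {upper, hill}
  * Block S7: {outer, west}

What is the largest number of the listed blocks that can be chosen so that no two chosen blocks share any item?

S1, S5 are pairwise disjoint (S1={upper,west,lake}; S5={outer,park,lower}).
Every remaining block overlaps one of these, and no 3 of the listed blocks are pairwise disjoint, so 2 is the maximum.

2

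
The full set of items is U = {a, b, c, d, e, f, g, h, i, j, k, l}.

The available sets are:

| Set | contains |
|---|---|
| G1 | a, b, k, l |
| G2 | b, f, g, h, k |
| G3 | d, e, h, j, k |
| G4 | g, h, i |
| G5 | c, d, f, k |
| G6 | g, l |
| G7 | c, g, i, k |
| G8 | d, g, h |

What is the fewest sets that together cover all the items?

G1 and G3 and G4 and G5 together: G1 ∪ G3 ∪ G4 ∪ G5 = {a, b, c, d, e, f, g, h, i, j, k, l} — every item is covered.
Only G3 contains e, so G3 is forced; the remaining 7 items need at least 3 more sets (each remaining set adds at most 3) — so at least 4 sets are needed, and 4 is optimal.

4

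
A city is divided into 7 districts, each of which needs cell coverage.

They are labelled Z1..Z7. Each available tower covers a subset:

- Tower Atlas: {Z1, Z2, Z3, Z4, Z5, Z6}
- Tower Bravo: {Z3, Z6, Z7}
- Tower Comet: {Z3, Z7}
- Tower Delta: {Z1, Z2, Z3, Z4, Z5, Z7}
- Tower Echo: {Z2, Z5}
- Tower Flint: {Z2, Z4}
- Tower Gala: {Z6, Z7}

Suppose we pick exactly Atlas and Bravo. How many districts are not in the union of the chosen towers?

0

Union of Atlas, Bravo = {Z1, Z2, Z3, Z4, Z5, Z6, Z7} — that's every district, so 0 are uncovered.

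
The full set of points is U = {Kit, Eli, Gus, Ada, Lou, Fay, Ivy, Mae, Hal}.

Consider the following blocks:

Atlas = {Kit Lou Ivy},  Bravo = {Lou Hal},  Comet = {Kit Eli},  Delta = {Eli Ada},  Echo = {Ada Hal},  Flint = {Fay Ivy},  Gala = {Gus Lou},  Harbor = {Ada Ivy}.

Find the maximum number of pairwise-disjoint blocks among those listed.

4

Comet, Echo, Flint, Gala are pairwise disjoint (Comet={Kit,Eli}; Echo={Ada,Hal}; Flint={Fay,Ivy}; Gala={Gus,Lou}).
Every remaining block overlaps one of these, and no 5 of the listed blocks are pairwise disjoint, so 4 is the maximum.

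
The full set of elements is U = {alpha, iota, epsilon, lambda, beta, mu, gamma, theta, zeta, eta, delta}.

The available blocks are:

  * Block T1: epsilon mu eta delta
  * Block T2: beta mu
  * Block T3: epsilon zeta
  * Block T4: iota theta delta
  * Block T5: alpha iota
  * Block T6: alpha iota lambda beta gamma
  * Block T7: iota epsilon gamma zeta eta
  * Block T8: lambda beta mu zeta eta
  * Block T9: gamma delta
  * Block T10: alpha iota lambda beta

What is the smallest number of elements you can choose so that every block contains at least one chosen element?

Take H = {alpha, epsilon, beta, delta}. Each listed block contains at least one of these, so H is a hitting set of size 4.
The blocks T2, T3, T5, T9 are pairwise disjoint, so any hitting set needs a separate element for each — at least 4. Hence 4 is optimal.

4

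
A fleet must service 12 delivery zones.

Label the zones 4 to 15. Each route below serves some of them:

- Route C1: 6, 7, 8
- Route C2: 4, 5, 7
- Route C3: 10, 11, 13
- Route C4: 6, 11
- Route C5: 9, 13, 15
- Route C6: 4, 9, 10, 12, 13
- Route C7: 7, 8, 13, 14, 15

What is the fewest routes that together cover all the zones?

Take {C2, C4, C6, C7}. Their union is {4, 5, 6, 7, 8, 9, 10, 11, 12, 13, 14, 15}, which is all 12 zones.
Only C2 contains 5, so C2 is forced; the remaining 9 zones need at least 3 more routes (each remaining route adds at most 4) — so at least 4 routes are needed, and 4 is optimal.

4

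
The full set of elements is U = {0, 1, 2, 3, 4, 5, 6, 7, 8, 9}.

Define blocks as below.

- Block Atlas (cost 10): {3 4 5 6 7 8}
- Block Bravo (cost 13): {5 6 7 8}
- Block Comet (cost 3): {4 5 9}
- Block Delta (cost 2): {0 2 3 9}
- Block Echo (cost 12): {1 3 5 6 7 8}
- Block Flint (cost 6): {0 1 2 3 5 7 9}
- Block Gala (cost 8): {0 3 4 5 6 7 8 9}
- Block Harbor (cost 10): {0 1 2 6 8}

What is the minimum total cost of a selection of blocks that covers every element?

14

Flint, Gala together cover every element (Flint ∪ Gala = {0, 1, 2, 3, 4, 5, 6, 7, 8, 9}); total cost 6 + 8 = 14.
The greedy pick Delta, Comet, Gala, Flint costs 19; no covering selection beats 14.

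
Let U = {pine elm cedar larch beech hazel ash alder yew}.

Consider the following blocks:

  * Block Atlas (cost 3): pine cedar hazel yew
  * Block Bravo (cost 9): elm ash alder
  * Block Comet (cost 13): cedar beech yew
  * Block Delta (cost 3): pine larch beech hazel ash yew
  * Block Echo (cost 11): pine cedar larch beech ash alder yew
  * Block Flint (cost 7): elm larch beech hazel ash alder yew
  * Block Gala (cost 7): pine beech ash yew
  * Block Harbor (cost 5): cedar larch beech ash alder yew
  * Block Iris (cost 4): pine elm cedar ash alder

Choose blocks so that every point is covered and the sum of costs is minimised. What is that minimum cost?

Delta, Iris together cover every point (Delta ∪ Iris = {pine, elm, cedar, larch, beech, hazel, ash, alder, yew}); total cost 3 + 4 = 7.
No covering selection has total cost below 7.

7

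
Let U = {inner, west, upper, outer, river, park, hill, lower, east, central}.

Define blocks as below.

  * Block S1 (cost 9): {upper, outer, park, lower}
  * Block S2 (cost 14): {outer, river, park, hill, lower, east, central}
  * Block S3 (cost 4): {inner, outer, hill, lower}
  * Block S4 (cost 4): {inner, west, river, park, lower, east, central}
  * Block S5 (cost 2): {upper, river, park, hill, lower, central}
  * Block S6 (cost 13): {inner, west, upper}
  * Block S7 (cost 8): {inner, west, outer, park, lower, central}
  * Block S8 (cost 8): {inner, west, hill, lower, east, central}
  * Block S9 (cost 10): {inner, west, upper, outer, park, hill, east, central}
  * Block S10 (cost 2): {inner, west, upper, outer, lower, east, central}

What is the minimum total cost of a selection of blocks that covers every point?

4

S5, S10 together cover every point (S5 ∪ S10 = {inner, west, upper, outer, river, park, hill, lower, east, central}); total cost 2 + 2 = 4.
No covering selection has total cost below 4.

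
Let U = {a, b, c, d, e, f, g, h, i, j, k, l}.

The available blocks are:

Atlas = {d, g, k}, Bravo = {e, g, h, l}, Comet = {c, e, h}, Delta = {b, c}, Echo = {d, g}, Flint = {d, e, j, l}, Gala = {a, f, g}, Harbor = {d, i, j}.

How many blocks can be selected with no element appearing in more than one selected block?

Comet, Gala, Harbor are pairwise disjoint (Comet={c,e,h}; Gala={a,f,g}; Harbor={d,i,j}).
Every remaining block overlaps one of these, and no 4 of the listed blocks are pairwise disjoint, so 3 is the maximum.

3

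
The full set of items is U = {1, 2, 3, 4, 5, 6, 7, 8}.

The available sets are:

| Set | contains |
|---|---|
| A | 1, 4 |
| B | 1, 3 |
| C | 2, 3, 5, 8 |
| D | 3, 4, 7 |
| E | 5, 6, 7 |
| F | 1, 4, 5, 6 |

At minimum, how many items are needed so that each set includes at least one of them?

The 3 items {1, 7, 8} hit every set.
No choice of 2 items meets every set, so 3 is the minimum.

3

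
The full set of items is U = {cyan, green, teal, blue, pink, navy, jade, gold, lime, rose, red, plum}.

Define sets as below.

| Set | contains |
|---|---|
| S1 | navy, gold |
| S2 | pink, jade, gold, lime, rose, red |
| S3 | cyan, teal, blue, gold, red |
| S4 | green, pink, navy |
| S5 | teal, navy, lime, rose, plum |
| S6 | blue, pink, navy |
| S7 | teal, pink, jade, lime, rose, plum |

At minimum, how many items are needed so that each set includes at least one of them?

The 3 items {pink, navy, red} hit every set.
No choice of 2 items meets every set, so 3 is the minimum.

3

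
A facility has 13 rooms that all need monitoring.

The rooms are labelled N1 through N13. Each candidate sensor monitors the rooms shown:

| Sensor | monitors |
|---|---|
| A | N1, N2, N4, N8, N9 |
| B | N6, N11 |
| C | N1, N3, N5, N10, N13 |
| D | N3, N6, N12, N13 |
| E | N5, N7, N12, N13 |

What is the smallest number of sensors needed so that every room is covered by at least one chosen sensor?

4

A and B and C and E together: A ∪ B ∪ C ∪ E = {N1, N2, N3, N4, N5, N6, N7, N8, N9, N10, N11, N12, N13} — every room is covered.
Only B contains N11, so B is forced; the remaining 11 rooms need at least 3 more sensors (each remaining sensor adds at most 5) — so at least 4 sensors are needed, and 4 is optimal.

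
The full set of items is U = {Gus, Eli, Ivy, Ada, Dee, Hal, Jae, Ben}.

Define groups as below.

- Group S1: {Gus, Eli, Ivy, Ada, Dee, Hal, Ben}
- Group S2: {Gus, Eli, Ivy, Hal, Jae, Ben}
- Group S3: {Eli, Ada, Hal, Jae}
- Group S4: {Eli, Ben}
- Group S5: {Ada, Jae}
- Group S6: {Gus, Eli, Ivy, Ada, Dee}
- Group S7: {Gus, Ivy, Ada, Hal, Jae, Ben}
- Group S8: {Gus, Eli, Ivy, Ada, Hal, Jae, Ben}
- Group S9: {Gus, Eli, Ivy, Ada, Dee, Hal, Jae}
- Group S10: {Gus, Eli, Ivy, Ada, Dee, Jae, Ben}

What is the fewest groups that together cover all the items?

S2 and S6 together: S2 ∪ S6 = {Gus, Eli, Ivy, Ada, Dee, Hal, Jae, Ben} — every item is covered.
No single group has all 8 items (the largest, S1, has 7), so 2 is optimal.

2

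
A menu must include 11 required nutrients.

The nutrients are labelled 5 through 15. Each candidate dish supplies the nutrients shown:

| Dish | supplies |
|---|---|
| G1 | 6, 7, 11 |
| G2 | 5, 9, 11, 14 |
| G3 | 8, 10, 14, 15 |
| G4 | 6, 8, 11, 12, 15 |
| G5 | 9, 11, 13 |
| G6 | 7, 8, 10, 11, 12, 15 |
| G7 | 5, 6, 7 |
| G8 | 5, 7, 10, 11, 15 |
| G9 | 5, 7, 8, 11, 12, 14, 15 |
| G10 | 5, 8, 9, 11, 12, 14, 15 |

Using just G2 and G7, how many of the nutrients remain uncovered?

5

Union of G2, G7 = {5, 6, 7, 9, 11, 14}.
Not covered: 8, 10, 12, 13, 15 — 5 nutrients.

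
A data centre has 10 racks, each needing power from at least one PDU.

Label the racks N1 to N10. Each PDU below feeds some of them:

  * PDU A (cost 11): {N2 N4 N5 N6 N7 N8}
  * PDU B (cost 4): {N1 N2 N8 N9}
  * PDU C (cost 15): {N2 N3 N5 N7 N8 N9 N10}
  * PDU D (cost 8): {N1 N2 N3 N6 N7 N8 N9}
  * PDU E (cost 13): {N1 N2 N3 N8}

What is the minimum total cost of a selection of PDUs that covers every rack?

30

A, B, C together cover every rack (A ∪ B ∪ C = {N1, N2, N3, N4, N5, N6, N7, N8, N9, N10}); total cost 11 + 4 + 15 = 30.
The greedy pick B, D, A, C costs 38; no covering selection beats 30.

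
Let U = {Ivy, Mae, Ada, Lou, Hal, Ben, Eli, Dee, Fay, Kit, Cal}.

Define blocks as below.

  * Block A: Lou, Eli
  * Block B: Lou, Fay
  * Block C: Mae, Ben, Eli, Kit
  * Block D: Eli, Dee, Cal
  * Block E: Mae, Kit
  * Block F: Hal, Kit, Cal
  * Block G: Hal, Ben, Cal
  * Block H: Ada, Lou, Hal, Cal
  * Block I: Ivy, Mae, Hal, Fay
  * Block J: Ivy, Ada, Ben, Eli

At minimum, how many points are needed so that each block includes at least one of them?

T = {Ivy, Mae, Lou, Cal} meets every block (each contains at least one member of T), and |T| = 4.
No choice of 3 points meets every block, so 4 is the minimum.

4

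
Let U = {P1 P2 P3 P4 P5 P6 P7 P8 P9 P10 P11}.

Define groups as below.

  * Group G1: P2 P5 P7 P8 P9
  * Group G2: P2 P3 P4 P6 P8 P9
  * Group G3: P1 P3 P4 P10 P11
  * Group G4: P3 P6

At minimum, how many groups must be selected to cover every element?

3

G1 and G2 and G3 together: G1 ∪ G2 ∪ G3 = {P1, P2, P3, P4, P5, P6, P7, P8, P9, P10, P11} — every element is covered.
Only G3 contains P1, so G3 is forced; the remaining 6 elements need at least 2 more groups (each remaining group adds at most 5) — so at least 3 groups are needed, and 3 is optimal.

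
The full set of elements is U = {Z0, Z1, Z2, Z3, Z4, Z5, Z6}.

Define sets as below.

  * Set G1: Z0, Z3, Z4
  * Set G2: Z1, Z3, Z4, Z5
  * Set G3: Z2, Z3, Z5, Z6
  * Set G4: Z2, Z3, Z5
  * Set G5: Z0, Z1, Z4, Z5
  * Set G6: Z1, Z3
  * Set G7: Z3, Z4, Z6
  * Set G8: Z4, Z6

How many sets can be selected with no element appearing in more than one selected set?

G6, G8 are pairwise disjoint (G6={Z1,Z3}; G8={Z4,Z6}).
Every remaining set overlaps one of these, and no 3 of the listed sets are pairwise disjoint, so 2 is the maximum.

2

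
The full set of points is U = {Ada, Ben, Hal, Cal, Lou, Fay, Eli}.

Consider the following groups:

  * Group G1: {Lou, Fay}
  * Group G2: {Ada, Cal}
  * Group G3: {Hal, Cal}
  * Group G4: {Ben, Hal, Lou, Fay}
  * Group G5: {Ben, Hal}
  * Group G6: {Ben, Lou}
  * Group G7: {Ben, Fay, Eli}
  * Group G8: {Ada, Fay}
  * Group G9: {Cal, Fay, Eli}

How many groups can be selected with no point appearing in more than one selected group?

3

G3, G6, G8 are pairwise disjoint (G3={Hal,Cal}; G6={Ben,Lou}; G8={Ada,Fay}).
Every remaining group overlaps one of these, and no 4 of the listed groups are pairwise disjoint, so 3 is the maximum.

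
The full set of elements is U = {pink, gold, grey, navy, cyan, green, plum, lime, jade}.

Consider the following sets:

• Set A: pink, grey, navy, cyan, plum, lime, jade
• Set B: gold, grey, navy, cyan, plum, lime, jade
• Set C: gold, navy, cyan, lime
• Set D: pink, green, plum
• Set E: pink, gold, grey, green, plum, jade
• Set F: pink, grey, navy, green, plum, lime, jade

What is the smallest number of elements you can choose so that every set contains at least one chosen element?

2

H = {navy, plum} meets every set (each contains at least one member of H), and |H| = 2.
The sets C, D are pairwise disjoint, so any hitting set needs a separate element for each — at least 2. Hence 2 is optimal.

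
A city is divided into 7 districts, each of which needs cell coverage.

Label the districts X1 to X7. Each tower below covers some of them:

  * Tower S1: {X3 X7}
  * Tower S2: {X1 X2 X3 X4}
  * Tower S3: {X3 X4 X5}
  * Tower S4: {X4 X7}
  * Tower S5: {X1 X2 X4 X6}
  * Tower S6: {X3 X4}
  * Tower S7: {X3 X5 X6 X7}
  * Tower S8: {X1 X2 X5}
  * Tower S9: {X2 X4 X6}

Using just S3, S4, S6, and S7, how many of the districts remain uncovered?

Union of S3, S4, S6, S7 = {X3, X4, X5, X6, X7}.
Not covered: X1, X2 — 2 districts.

2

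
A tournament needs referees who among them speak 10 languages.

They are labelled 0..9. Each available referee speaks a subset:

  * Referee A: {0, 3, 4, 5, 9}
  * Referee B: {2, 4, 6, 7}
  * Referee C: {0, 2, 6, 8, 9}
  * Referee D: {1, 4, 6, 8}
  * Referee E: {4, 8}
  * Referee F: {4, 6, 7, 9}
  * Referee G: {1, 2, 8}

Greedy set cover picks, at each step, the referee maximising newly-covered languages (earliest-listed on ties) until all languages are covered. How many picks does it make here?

Greedy: pick A (covers 5 new) → pick B (covers 3 new) → pick D (covers 2 new). Total picks: 3.

3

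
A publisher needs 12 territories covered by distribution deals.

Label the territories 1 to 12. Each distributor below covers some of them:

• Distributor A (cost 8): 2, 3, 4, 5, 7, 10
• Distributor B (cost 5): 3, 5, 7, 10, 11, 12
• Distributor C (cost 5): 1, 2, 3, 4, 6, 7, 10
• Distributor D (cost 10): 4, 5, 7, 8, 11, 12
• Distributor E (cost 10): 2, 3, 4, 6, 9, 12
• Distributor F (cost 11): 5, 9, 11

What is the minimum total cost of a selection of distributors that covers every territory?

25

C, D, E together cover every territory (C ∪ D ∪ E = {1, 2, 3, 4, 5, 6, 7, 8, 9, 10, 11, 12}); total cost 5 + 10 + 10 = 25.
The greedy pick C, B, D, E costs 30; no covering selection beats 25.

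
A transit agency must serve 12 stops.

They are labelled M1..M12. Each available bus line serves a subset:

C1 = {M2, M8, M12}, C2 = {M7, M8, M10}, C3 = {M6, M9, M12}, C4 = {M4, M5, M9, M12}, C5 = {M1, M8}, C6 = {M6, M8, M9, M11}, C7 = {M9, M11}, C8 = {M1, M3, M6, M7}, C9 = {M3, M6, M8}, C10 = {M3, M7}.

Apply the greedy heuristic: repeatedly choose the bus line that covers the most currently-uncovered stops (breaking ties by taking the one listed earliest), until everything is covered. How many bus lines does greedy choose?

5

Greedy: pick C4 (covers 4 new) → pick C8 (covers 4 new) → pick C1 (covers 2 new) → pick C2 (covers 1 new) → pick C6 (covers 1 new). Total picks: 5.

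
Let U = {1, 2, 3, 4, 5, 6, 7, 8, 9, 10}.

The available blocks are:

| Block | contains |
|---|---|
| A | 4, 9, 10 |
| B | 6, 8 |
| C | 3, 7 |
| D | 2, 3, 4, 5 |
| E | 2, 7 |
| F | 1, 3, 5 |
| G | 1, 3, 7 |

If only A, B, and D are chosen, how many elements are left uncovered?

2

Union of A, B, D = {2, 3, 4, 5, 6, 8, 9, 10}.
Not covered: 1, 7 — 2 elements.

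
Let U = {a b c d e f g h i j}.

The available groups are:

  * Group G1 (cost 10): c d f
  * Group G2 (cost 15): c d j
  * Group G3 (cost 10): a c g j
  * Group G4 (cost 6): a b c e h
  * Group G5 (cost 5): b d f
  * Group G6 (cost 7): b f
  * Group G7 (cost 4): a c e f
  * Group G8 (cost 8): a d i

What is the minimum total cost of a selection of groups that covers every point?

G3, G4, G7, G8 together cover every point (G3 ∪ G4 ∪ G7 ∪ G8 = {a, b, c, d, e, f, g, h, i, j}); total cost 10 + 6 + 4 + 8 = 28.
The greedy pick G7, G5, G3, G4, G8 costs 33; no covering selection beats 28.

28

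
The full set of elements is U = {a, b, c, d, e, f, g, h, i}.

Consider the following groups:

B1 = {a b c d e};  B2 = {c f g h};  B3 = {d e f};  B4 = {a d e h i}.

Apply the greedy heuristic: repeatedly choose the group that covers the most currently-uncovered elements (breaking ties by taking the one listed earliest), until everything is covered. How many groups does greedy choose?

3

Greedy: pick B1 (covers 5 new) → pick B2 (covers 3 new) → pick B4 (covers 1 new). Total picks: 3.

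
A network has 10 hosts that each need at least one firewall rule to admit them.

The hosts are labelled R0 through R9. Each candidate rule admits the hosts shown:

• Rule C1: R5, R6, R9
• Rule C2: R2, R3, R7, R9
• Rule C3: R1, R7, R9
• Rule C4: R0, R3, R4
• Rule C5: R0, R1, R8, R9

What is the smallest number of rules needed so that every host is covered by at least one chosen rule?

Take {C1, C2, C4, C5}. Their union is {R0, R1, R2, R3, R4, R5, R6, R7, R8, R9}, which is all 10 hosts.
Only C4 contains R4, so C4 is forced; the remaining 7 hosts need at least 3 more rules (each remaining rule adds at most 3) — so at least 4 rules are needed, and 4 is optimal.

4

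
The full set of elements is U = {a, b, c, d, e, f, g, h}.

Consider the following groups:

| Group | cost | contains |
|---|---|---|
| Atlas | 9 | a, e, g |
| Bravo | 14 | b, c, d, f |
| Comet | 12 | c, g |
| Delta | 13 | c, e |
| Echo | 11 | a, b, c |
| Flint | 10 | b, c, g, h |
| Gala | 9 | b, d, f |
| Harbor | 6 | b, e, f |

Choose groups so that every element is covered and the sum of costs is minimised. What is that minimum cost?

Atlas, Flint, Gala together cover every element (Atlas ∪ Flint ∪ Gala = {a, b, c, d, e, f, g, h}); total cost 9 + 10 + 9 = 28.
The greedy pick Harbor, Flint, Atlas, Gala costs 34; no covering selection beats 28.

28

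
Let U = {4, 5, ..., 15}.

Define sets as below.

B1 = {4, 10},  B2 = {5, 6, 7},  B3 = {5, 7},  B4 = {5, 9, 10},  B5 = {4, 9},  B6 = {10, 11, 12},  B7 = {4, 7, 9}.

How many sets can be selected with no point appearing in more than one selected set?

B2, B5, B6 are pairwise disjoint (B2={5,6,7}; B5={4,9}; B6={10,11,12}).
Every remaining set overlaps one of these, and no 4 of the listed sets are pairwise disjoint, so 3 is the maximum.

3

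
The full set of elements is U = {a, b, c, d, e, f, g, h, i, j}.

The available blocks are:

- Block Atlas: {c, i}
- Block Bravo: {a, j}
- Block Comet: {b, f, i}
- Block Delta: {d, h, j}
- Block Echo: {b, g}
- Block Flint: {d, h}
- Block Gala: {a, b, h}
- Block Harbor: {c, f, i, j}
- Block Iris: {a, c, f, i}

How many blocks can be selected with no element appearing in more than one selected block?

4

Atlas, Bravo, Echo, Flint are pairwise disjoint (Atlas={c,i}; Bravo={a,j}; Echo={b,g}; Flint={d,h}).
Every remaining block overlaps one of these, and no 5 of the listed blocks are pairwise disjoint, so 4 is the maximum.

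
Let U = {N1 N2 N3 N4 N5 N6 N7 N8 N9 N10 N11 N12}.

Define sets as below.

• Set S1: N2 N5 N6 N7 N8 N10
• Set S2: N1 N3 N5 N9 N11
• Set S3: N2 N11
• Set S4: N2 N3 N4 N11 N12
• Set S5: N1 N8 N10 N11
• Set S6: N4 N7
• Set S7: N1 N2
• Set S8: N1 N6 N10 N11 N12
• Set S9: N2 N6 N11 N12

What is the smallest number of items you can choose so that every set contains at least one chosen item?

Take H = {N1, N2, N7}. Each listed set contains at least one of these, so H is a hitting set of size 3.
No choice of 2 items meets every set, so 3 is the minimum.

3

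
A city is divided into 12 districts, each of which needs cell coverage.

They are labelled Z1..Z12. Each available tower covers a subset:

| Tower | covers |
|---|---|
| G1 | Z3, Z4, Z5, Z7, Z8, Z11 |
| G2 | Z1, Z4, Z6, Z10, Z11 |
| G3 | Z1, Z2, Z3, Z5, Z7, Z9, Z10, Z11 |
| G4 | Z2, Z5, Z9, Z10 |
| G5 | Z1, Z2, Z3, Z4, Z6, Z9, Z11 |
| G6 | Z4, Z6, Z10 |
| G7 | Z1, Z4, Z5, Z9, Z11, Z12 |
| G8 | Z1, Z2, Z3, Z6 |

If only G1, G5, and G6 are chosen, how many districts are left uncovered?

Union of G1, G5, G6 = {Z1, Z2, Z3, Z4, Z5, Z6, Z7, Z8, Z9, Z10, Z11}.
Not covered: Z12 — 1 district.

1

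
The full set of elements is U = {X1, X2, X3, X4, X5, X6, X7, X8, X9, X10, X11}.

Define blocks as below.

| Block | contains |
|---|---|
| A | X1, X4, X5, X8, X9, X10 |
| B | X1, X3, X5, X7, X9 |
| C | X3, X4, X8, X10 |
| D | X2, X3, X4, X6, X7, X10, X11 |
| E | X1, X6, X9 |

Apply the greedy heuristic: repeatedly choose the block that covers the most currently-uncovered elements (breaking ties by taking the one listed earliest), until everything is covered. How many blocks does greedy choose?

Greedy: pick D (covers 7 new) → pick A (covers 4 new). Total picks: 2.

2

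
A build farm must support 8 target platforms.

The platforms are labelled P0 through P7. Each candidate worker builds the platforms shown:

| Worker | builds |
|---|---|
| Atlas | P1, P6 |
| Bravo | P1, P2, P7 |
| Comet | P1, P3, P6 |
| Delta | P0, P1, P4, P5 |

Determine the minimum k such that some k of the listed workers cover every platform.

3

Take {Bravo, Comet, Delta}. Their union is {P0, P1, P2, P3, P4, P5, P6, P7}, which is all 8 platforms.
Only Delta contains P0, so Delta is forced; the remaining 4 platforms need at least 2 more workers (each remaining worker adds at most 2) — so at least 3 workers are needed, and 3 is optimal.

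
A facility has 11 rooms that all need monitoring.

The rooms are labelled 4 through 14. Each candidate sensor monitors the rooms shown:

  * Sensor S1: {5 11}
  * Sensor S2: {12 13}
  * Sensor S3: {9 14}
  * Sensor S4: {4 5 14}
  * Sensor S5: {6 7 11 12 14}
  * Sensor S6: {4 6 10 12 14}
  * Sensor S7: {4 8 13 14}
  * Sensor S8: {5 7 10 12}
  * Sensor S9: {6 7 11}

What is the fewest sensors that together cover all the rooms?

S3 and S5 and S7 and S8 together: S3 ∪ S5 ∪ S7 ∪ S8 = {4, 5, 6, 7, 8, 9, 10, 11, 12, 13, 14} — every room is covered.
Only S3 contains 9, so S3 is forced; the remaining 9 rooms need at least 3 more sensors (each remaining sensor adds at most 4) — so at least 4 sensors are needed, and 4 is optimal.

4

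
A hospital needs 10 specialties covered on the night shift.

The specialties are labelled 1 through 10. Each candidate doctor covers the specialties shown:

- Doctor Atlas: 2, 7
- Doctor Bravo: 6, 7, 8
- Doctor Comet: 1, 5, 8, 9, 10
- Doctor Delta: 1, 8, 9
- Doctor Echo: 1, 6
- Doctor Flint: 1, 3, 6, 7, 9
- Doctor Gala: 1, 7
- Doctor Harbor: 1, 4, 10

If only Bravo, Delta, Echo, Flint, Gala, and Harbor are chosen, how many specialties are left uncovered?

2

Union of Bravo, Delta, Echo, Flint, Gala, Harbor = {1, 3, 4, 6, 7, 8, 9, 10}.
Not covered: 2, 5 — 2 specialties.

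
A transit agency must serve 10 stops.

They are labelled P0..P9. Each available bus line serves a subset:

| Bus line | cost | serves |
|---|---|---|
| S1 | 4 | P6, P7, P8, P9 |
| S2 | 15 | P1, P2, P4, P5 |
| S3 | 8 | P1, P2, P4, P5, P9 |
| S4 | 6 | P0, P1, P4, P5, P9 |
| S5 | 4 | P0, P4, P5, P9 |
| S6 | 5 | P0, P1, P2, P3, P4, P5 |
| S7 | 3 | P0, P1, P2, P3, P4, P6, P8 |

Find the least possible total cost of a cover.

S1, S6 together cover every stop (S1 ∪ S6 = {P0, P1, P2, P3, P4, P5, P6, P7, P8, P9}); total cost 4 + 5 = 9.
The greedy pick S7, S1, S5 costs 11; no covering selection beats 9.

9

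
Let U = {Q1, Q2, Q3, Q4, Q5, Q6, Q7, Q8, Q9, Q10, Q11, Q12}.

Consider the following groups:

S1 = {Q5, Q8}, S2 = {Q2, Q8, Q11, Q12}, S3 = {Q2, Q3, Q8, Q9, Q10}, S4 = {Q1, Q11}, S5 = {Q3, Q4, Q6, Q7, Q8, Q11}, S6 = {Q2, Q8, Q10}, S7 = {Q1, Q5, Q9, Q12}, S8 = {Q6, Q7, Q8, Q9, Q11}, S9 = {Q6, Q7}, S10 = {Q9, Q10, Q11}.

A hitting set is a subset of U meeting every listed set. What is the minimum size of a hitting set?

H = {Q5, Q7, Q10, Q11} meets every group (each contains at least one member of H), and |H| = 4.
No choice of 3 elements meets every group, so 4 is the minimum.

4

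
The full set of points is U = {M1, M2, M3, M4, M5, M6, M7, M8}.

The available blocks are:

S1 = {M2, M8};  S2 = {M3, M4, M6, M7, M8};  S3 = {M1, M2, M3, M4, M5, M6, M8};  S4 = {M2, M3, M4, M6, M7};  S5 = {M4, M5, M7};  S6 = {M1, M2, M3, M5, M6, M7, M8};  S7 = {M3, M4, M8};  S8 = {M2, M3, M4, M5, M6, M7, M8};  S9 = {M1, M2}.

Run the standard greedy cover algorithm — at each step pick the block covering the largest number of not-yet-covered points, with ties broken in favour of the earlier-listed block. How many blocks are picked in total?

Greedy: pick S3 (covers 7 new) → pick S2 (covers 1 new). Total picks: 2.

2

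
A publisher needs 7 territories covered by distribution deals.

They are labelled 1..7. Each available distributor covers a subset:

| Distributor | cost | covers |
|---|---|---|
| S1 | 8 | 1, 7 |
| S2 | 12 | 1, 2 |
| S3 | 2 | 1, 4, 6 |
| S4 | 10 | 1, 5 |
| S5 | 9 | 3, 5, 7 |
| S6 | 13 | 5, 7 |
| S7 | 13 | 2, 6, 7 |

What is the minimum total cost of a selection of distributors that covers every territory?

S2, S3, S5 together cover every territory (S2 ∪ S3 ∪ S5 = {1, 2, 3, 4, 5, 6, 7}); total cost 12 + 2 + 9 = 23.
No covering selection has total cost below 23.

23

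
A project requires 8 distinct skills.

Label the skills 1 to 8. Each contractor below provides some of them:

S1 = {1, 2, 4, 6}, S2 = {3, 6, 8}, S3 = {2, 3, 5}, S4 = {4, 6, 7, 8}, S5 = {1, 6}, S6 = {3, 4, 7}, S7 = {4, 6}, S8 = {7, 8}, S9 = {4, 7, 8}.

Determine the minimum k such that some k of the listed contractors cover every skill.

S1 and S3 and S8 together: S1 ∪ S3 ∪ S8 = {1, 2, 3, 4, 5, 6, 7, 8} — every skill is covered.
Only S3 contains 5, so S3 is forced; the remaining 5 skills need at least 2 more contractors (each remaining contractor adds at most 4) — so at least 3 contractors are needed, and 3 is optimal.

3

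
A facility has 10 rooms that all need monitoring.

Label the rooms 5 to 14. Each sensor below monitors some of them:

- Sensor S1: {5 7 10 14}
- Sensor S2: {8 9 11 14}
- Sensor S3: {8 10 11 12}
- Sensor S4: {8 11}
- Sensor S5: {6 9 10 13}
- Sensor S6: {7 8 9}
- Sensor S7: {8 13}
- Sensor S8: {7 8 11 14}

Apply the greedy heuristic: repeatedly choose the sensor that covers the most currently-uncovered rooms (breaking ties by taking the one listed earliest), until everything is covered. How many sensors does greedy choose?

Greedy: pick S1 (covers 4 new) → pick S2 (covers 3 new) → pick S5 (covers 2 new) → pick S3 (covers 1 new). Total picks: 4.
(The true minimum cover uses only 3 sensors, so greedy is not optimal here.)

4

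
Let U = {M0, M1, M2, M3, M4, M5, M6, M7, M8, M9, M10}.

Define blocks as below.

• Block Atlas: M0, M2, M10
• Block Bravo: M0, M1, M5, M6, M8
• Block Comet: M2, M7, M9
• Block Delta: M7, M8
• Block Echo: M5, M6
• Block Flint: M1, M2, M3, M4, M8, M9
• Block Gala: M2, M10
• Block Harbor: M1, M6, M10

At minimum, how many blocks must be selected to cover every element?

Bravo and Comet and Flint and Harbor together: Bravo ∪ Comet ∪ Flint ∪ Harbor = {M0, M1, M2, M3, M4, M5, M6, M7, M8, M9, M10} — every element is covered.
No 3 of the 8 blocks cover everything (all 56 combinations miss at least one element), so 4 is optimal.

4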